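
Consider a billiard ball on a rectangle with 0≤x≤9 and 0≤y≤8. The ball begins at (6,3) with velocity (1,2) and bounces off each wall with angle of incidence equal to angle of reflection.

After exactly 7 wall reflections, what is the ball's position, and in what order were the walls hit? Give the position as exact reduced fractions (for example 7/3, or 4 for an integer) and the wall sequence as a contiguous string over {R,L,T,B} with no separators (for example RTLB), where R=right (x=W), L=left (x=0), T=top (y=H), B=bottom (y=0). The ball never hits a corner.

Final position: (13/2,8)
Wall sequence: TRBTLBT

1. t=5/2 → T at (17/2,8); v=(1,-2)
2. t=1/2 → R at (9,7); v=(-1,-2)
3. t=7/2 → B at (11/2,0); v=(-1,2)
4. t=4 → T at (3/2,8); v=(-1,-2)
5. t=3/2 → L at (0,5); v=(1,-2)
6. t=5/2 → B at (5/2,0); v=(1,2)
7. t=4 → T at (13/2,8); v=(1,-2)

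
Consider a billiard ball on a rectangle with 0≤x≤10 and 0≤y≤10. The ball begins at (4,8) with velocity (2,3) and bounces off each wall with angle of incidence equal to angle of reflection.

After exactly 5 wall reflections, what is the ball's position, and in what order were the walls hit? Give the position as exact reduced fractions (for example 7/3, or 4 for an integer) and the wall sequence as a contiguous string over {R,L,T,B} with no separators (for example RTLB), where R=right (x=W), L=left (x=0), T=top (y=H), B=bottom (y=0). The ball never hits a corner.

1. t=2/3 → T at (16/3,10); v=(2,-3)
2. t=7/3 → R at (10,3); v=(-2,-3)
3. t=1 → B at (8,0); v=(-2,3)
4. t=10/3 → T at (4/3,10); v=(-2,-3)
5. t=2/3 → L at (0,8); v=(2,-3)

Final position: (0,8)
Wall sequence: TRBTL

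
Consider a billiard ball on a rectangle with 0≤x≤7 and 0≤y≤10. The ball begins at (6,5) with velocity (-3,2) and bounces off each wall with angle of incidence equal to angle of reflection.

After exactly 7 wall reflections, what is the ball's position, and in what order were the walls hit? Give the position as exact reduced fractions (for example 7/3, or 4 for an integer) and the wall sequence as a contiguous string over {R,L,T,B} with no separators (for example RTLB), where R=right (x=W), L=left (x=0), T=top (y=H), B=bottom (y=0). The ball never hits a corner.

Final position: (0,23/3)
Wall sequence: LTRLBRL

1. t=2 → L at (0,9); v=(3,2)
2. t=1/2 → T at (3/2,10); v=(3,-2)
3. t=11/6 → R at (7,19/3); v=(-3,-2)
4. t=7/3 → L at (0,5/3); v=(3,-2)
5. t=5/6 → B at (5/2,0); v=(3,2)
6. t=3/2 → R at (7,3); v=(-3,2)
7. t=7/3 → L at (0,23/3); v=(3,2)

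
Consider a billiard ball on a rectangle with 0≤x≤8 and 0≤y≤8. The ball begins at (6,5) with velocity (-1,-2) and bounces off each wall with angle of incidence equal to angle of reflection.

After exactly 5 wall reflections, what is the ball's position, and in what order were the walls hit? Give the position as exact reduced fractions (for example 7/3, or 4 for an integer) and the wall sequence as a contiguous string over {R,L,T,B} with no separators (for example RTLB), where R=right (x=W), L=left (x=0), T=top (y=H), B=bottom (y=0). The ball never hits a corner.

1. t=5/2 → B at (7/2,0); v=(-1,2)
2. t=7/2 → L at (0,7); v=(1,2)
3. t=1/2 → T at (1/2,8); v=(1,-2)
4. t=4 → B at (9/2,0); v=(1,2)
5. t=7/2 → R at (8,7); v=(-1,2)

Final position: (8,7)
Wall sequence: BLTBR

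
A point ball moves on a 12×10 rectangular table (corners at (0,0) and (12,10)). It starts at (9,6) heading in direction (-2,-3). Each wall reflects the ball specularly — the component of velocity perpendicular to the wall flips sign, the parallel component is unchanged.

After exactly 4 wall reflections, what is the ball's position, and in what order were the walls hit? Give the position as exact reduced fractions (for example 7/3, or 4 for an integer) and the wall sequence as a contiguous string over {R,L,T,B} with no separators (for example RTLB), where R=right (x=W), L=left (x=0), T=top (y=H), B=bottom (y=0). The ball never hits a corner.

Final position: (25/3,0)
Wall sequence: BLTB

1. t=2 → B at (5,0); v=(-2,3)
2. t=5/2 → L at (0,15/2); v=(2,3)
3. t=5/6 → T at (5/3,10); v=(2,-3)
4. t=10/3 → B at (25/3,0); v=(2,3)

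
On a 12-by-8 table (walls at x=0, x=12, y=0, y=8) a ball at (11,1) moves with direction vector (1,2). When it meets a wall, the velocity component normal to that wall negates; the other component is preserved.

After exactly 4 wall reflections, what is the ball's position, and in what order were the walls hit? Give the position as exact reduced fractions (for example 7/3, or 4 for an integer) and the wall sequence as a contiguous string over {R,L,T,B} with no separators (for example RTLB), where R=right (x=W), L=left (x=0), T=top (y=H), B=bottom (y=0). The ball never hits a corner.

Final position: (3/2,8)
Wall sequence: RTBT

1. t=1 → R at (12,3); v=(-1,2)
2. t=5/2 → T at (19/2,8); v=(-1,-2)
3. t=4 → B at (11/2,0); v=(-1,2)
4. t=4 → T at (3/2,8); v=(-1,-2)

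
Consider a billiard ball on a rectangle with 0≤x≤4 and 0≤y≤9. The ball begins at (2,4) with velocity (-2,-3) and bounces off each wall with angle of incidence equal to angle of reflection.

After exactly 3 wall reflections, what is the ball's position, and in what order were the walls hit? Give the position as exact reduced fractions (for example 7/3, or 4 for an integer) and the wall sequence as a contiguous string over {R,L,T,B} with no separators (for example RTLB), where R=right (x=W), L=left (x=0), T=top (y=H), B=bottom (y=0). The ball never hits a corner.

Final position: (4,5)
Wall sequence: LBR

1. t=1 → L at (0,1); v=(2,-3)
2. t=1/3 → B at (2/3,0); v=(2,3)
3. t=5/3 → R at (4,5); v=(-2,3)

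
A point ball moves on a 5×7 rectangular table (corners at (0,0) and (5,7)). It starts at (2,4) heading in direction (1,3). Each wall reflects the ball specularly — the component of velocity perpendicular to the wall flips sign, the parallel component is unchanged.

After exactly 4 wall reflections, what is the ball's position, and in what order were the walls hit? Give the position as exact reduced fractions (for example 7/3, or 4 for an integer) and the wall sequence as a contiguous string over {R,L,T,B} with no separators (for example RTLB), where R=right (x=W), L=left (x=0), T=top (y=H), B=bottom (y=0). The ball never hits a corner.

1. t=1 → T at (3,7); v=(1,-3)
2. t=2 → R at (5,1); v=(-1,-3)
3. t=1/3 → B at (14/3,0); v=(-1,3)
4. t=7/3 → T at (7/3,7); v=(-1,-3)

Final position: (7/3,7)
Wall sequence: TRBT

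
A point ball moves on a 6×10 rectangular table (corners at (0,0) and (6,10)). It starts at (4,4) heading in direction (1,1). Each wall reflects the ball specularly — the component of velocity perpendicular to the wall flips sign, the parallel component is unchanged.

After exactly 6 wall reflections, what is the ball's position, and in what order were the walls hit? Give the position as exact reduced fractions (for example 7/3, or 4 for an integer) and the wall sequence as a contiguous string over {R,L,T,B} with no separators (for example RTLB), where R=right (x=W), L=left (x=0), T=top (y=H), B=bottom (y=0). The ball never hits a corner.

Final position: (0,4)
Wall sequence: RTLRBL

1. t=2 → R at (6,6); v=(-1,1)
2. t=4 → T at (2,10); v=(-1,-1)
3. t=2 → L at (0,8); v=(1,-1)
4. t=6 → R at (6,2); v=(-1,-1)
5. t=2 → B at (4,0); v=(-1,1)
6. t=4 → L at (0,4); v=(1,1)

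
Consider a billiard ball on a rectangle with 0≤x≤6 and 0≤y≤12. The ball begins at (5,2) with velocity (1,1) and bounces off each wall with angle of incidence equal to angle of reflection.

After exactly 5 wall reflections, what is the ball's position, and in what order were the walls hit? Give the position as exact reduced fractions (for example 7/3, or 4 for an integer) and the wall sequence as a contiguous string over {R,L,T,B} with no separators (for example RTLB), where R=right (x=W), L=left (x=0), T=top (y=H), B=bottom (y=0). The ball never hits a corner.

1. t=1 → R at (6,3); v=(-1,1)
2. t=6 → L at (0,9); v=(1,1)
3. t=3 → T at (3,12); v=(1,-1)
4. t=3 → R at (6,9); v=(-1,-1)
5. t=6 → L at (0,3); v=(1,-1)

Final position: (0,3)
Wall sequence: RLTRL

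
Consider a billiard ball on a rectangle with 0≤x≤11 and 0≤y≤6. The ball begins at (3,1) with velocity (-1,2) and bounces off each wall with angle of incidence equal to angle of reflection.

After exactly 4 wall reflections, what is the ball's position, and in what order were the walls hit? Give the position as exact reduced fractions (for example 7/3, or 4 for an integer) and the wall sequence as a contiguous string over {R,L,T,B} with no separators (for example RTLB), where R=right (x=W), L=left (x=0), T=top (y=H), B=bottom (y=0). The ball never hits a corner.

Final position: (11/2,6)
Wall sequence: TLBT

1. t=5/2 → T at (1/2,6); v=(-1,-2)
2. t=1/2 → L at (0,5); v=(1,-2)
3. t=5/2 → B at (5/2,0); v=(1,2)
4. t=3 → T at (11/2,6); v=(1,-2)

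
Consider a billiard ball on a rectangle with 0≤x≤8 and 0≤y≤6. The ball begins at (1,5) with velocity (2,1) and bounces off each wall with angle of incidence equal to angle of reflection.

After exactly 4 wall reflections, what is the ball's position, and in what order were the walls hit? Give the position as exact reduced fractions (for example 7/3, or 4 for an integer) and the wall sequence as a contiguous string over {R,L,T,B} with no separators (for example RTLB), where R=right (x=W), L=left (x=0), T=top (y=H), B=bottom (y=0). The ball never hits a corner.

1. t=1 → T at (3,6); v=(2,-1)
2. t=5/2 → R at (8,7/2); v=(-2,-1)
3. t=7/2 → B at (1,0); v=(-2,1)
4. t=1/2 → L at (0,1/2); v=(2,1)

Final position: (0,1/2)
Wall sequence: TRBL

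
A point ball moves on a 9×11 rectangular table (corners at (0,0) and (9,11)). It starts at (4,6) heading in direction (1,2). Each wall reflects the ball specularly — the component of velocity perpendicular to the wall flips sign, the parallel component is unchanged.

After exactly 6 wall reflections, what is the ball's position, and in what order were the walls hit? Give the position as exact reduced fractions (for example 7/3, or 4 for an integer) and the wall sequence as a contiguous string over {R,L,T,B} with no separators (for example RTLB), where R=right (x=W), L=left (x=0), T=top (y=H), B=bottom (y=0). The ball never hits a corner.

Final position: (5,0)
Wall sequence: TRBTLB

1. t=5/2 → T at (13/2,11); v=(1,-2)
2. t=5/2 → R at (9,6); v=(-1,-2)
3. t=3 → B at (6,0); v=(-1,2)
4. t=11/2 → T at (1/2,11); v=(-1,-2)
5. t=1/2 → L at (0,10); v=(1,-2)
6. t=5 → B at (5,0); v=(1,2)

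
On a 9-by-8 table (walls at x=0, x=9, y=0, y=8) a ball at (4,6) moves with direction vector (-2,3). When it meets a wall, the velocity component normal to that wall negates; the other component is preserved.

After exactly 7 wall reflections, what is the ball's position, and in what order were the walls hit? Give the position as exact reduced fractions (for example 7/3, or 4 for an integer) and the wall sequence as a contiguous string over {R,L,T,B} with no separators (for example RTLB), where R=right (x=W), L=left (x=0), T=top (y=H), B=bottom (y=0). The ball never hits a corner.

Final position: (0,7)
Wall sequence: TLBTRBL

1. t=2/3 → T at (8/3,8); v=(-2,-3)
2. t=4/3 → L at (0,4); v=(2,-3)
3. t=4/3 → B at (8/3,0); v=(2,3)
4. t=8/3 → T at (8,8); v=(2,-3)
5. t=1/2 → R at (9,13/2); v=(-2,-3)
6. t=13/6 → B at (14/3,0); v=(-2,3)
7. t=7/3 → L at (0,7); v=(2,3)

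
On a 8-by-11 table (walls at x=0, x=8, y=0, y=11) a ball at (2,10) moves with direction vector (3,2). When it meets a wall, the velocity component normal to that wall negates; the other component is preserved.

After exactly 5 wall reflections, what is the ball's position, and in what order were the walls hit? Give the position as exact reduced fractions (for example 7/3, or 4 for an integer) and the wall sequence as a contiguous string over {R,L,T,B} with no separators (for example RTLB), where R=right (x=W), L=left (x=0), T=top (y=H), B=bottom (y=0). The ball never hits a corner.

Final position: (8,8/3)
Wall sequence: TRLBR

1. t=1/2 → T at (7/2,11); v=(3,-2)
2. t=3/2 → R at (8,8); v=(-3,-2)
3. t=8/3 → L at (0,8/3); v=(3,-2)
4. t=4/3 → B at (4,0); v=(3,2)
5. t=4/3 → R at (8,8/3); v=(-3,2)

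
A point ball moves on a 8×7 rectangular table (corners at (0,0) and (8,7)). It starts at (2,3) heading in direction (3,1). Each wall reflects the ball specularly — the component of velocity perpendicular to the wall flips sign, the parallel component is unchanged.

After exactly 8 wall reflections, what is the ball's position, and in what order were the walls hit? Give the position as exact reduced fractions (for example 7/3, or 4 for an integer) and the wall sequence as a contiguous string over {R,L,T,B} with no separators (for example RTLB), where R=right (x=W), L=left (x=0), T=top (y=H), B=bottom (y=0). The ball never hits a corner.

1. t=2 → R at (8,5); v=(-3,1)
2. t=2 → T at (2,7); v=(-3,-1)
3. t=2/3 → L at (0,19/3); v=(3,-1)
4. t=8/3 → R at (8,11/3); v=(-3,-1)
5. t=8/3 → L at (0,1); v=(3,-1)
6. t=1 → B at (3,0); v=(3,1)
7. t=5/3 → R at (8,5/3); v=(-3,1)
8. t=8/3 → L at (0,13/3); v=(3,1)

Final position: (0,13/3)
Wall sequence: RTLRLBRL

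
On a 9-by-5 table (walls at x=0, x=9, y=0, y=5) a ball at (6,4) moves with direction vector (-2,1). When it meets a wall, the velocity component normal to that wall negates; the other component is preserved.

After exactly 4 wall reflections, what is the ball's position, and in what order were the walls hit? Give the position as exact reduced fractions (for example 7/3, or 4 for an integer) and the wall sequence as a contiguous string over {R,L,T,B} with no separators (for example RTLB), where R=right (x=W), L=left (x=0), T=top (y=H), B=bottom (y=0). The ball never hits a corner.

Final position: (9,3/2)
Wall sequence: TLBR

1. t=1 → T at (4,5); v=(-2,-1)
2. t=2 → L at (0,3); v=(2,-1)
3. t=3 → B at (6,0); v=(2,1)
4. t=3/2 → R at (9,3/2); v=(-2,1)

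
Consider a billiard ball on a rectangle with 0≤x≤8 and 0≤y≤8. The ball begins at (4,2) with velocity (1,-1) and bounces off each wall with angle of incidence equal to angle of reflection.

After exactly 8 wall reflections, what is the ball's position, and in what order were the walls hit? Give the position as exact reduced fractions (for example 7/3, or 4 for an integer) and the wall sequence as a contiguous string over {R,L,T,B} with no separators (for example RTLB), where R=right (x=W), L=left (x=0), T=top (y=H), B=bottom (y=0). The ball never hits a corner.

1. t=2 → B at (6,0); v=(1,1)
2. t=2 → R at (8,2); v=(-1,1)
3. t=6 → T at (2,8); v=(-1,-1)
4. t=2 → L at (0,6); v=(1,-1)
5. t=6 → B at (6,0); v=(1,1)
6. t=2 → R at (8,2); v=(-1,1)
7. t=6 → T at (2,8); v=(-1,-1)
8. t=2 → L at (0,6); v=(1,-1)

Final position: (0,6)
Wall sequence: BRTLBRTL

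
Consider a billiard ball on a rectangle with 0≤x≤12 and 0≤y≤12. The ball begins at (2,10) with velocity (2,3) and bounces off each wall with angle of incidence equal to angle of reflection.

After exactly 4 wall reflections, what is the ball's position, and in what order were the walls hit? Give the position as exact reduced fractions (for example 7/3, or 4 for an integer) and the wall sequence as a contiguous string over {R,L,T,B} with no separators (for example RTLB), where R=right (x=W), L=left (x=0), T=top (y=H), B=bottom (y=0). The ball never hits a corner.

Final position: (14/3,12)
Wall sequence: TBRT

1. t=2/3 → T at (10/3,12); v=(2,-3)
2. t=4 → B at (34/3,0); v=(2,3)
3. t=1/3 → R at (12,1); v=(-2,3)
4. t=11/3 → T at (14/3,12); v=(-2,-3)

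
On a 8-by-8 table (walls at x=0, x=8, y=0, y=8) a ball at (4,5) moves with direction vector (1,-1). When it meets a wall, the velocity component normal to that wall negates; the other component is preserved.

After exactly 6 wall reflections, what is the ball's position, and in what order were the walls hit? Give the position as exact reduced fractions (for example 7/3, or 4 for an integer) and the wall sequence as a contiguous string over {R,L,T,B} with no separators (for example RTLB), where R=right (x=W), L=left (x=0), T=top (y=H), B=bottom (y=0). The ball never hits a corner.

Final position: (7,0)
Wall sequence: RBLTRB

1. t=4 → R at (8,1); v=(-1,-1)
2. t=1 → B at (7,0); v=(-1,1)
3. t=7 → L at (0,7); v=(1,1)
4. t=1 → T at (1,8); v=(1,-1)
5. t=7 → R at (8,1); v=(-1,-1)
6. t=1 → B at (7,0); v=(-1,1)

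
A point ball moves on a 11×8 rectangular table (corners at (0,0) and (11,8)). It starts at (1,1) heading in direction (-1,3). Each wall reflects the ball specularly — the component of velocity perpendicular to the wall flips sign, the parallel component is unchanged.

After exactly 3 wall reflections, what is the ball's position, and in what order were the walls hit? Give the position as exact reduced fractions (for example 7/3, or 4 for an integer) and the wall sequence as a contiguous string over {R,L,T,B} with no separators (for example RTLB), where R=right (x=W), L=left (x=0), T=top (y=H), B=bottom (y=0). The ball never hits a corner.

1. t=1 → L at (0,4); v=(1,3)
2. t=4/3 → T at (4/3,8); v=(1,-3)
3. t=8/3 → B at (4,0); v=(1,3)

Final position: (4,0)
Wall sequence: LTB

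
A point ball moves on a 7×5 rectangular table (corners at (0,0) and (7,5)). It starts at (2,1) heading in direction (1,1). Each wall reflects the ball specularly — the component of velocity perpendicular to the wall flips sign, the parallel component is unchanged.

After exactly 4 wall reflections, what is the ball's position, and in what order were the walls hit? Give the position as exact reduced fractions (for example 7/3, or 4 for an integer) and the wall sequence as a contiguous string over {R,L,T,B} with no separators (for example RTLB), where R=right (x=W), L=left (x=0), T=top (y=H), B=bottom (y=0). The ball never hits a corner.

Final position: (0,3)
Wall sequence: TRBL

1. t=4 → T at (6,5); v=(1,-1)
2. t=1 → R at (7,4); v=(-1,-1)
3. t=4 → B at (3,0); v=(-1,1)
4. t=3 → L at (0,3); v=(1,1)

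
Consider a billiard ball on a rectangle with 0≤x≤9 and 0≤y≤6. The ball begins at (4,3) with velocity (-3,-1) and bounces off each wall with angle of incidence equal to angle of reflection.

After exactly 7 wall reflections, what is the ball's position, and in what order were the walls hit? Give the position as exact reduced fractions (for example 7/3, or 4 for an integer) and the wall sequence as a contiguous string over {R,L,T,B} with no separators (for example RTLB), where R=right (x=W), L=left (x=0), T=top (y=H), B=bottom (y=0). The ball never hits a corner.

1. t=4/3 → L at (0,5/3); v=(3,-1)
2. t=5/3 → B at (5,0); v=(3,1)
3. t=4/3 → R at (9,4/3); v=(-3,1)
4. t=3 → L at (0,13/3); v=(3,1)
5. t=5/3 → T at (5,6); v=(3,-1)
6. t=4/3 → R at (9,14/3); v=(-3,-1)
7. t=3 → L at (0,5/3); v=(3,-1)

Final position: (0,5/3)
Wall sequence: LBRLTRL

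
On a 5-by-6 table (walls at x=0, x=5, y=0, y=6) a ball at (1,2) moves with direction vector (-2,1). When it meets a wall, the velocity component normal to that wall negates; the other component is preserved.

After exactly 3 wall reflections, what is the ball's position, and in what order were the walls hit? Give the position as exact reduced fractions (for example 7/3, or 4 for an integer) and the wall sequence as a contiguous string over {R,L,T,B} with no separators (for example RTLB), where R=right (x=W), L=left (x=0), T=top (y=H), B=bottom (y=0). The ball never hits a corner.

Final position: (3,6)
Wall sequence: LRT

1. t=1/2 → L at (0,5/2); v=(2,1)
2. t=5/2 → R at (5,5); v=(-2,1)
3. t=1 → T at (3,6); v=(-2,-1)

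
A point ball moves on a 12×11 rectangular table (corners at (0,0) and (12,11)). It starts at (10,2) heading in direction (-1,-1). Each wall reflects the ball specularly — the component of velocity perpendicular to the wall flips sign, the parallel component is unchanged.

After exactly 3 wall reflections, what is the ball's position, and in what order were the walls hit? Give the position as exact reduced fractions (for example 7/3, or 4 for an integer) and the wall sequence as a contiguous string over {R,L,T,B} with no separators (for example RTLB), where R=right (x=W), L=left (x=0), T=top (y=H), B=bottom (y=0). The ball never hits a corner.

Final position: (3,11)
Wall sequence: BLT

1. t=2 → B at (8,0); v=(-1,1)
2. t=8 → L at (0,8); v=(1,1)
3. t=3 → T at (3,11); v=(1,-1)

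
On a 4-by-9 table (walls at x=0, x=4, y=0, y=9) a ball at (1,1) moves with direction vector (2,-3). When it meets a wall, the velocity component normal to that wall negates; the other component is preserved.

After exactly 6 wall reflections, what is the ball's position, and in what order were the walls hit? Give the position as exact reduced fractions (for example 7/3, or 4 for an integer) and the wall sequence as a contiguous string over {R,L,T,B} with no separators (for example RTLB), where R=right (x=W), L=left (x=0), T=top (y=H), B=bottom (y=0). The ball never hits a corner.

1. t=1/3 → B at (5/3,0); v=(2,3)
2. t=7/6 → R at (4,7/2); v=(-2,3)
3. t=11/6 → T at (1/3,9); v=(-2,-3)
4. t=1/6 → L at (0,17/2); v=(2,-3)
5. t=2 → R at (4,5/2); v=(-2,-3)
6. t=5/6 → B at (7/3,0); v=(-2,3)

Final position: (7/3,0)
Wall sequence: BRTLRB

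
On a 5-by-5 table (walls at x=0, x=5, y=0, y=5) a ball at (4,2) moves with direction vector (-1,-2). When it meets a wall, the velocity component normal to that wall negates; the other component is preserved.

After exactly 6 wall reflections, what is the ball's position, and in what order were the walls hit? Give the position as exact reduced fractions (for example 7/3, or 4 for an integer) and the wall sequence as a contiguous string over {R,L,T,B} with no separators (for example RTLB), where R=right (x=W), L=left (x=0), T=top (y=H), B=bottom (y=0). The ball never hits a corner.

Final position: (5,4)
Wall sequence: BTLBTR

1. t=1 → B at (3,0); v=(-1,2)
2. t=5/2 → T at (1/2,5); v=(-1,-2)
3. t=1/2 → L at (0,4); v=(1,-2)
4. t=2 → B at (2,0); v=(1,2)
5. t=5/2 → T at (9/2,5); v=(1,-2)
6. t=1/2 → R at (5,4); v=(-1,-2)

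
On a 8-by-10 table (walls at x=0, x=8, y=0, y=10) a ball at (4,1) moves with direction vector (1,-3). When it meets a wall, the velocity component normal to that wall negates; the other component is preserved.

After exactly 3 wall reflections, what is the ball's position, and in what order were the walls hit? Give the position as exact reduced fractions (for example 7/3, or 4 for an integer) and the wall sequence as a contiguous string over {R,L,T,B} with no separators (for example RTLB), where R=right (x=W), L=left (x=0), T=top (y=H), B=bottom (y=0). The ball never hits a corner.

Final position: (8,9)
Wall sequence: BTR

1. t=1/3 → B at (13/3,0); v=(1,3)
2. t=10/3 → T at (23/3,10); v=(1,-3)
3. t=1/3 → R at (8,9); v=(-1,-3)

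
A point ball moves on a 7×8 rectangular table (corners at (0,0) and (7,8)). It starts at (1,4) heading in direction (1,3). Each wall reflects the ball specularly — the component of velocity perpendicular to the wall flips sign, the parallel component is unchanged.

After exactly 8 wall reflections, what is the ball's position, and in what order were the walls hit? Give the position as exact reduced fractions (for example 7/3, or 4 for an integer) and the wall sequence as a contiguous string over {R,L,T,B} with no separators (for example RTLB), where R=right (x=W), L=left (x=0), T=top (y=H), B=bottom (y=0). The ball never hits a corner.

Final position: (5/3,0)
Wall sequence: TBRTBTLB

1. t=4/3 → T at (7/3,8); v=(1,-3)
2. t=8/3 → B at (5,0); v=(1,3)
3. t=2 → R at (7,6); v=(-1,3)
4. t=2/3 → T at (19/3,8); v=(-1,-3)
5. t=8/3 → B at (11/3,0); v=(-1,3)
6. t=8/3 → T at (1,8); v=(-1,-3)
7. t=1 → L at (0,5); v=(1,-3)
8. t=5/3 → B at (5/3,0); v=(1,3)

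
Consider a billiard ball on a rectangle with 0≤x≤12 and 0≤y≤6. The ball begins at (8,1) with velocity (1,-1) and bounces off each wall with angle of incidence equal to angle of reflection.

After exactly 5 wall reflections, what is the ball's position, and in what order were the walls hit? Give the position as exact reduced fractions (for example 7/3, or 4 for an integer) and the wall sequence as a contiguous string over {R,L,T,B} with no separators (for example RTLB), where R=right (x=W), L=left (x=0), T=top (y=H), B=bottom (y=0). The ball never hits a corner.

Final position: (0,3)
Wall sequence: BRTBL

1. t=1 → B at (9,0); v=(1,1)
2. t=3 → R at (12,3); v=(-1,1)
3. t=3 → T at (9,6); v=(-1,-1)
4. t=6 → B at (3,0); v=(-1,1)
5. t=3 → L at (0,3); v=(1,1)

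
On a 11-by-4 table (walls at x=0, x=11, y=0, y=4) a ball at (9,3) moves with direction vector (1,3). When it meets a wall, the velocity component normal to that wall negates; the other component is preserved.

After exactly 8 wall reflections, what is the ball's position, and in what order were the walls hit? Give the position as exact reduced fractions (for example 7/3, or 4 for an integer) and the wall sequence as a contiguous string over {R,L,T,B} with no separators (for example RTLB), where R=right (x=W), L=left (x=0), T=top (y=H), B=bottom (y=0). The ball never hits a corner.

1. t=1/3 → T at (28/3,4); v=(1,-3)
2. t=4/3 → B at (32/3,0); v=(1,3)
3. t=1/3 → R at (11,1); v=(-1,3)
4. t=1 → T at (10,4); v=(-1,-3)
5. t=4/3 → B at (26/3,0); v=(-1,3)
6. t=4/3 → T at (22/3,4); v=(-1,-3)
7. t=4/3 → B at (6,0); v=(-1,3)
8. t=4/3 → T at (14/3,4); v=(-1,-3)

Final position: (14/3,4)
Wall sequence: TBRTBTBT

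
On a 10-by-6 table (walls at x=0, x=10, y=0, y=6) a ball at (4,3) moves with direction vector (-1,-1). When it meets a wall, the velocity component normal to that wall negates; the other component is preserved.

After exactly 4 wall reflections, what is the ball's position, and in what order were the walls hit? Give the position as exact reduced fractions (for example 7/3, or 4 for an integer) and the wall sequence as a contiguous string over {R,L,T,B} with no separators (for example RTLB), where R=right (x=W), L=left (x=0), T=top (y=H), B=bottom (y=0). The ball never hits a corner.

1. t=3 → B at (1,0); v=(-1,1)
2. t=1 → L at (0,1); v=(1,1)
3. t=5 → T at (5,6); v=(1,-1)
4. t=5 → R at (10,1); v=(-1,-1)

Final position: (10,1)
Wall sequence: BLTR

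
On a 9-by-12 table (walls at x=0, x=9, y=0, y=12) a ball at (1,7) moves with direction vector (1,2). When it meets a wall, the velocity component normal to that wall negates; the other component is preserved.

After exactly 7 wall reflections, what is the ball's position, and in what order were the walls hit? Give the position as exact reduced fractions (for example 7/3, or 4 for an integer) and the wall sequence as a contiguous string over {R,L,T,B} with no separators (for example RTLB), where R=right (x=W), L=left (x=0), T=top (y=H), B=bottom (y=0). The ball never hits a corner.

Final position: (9,11)
Wall sequence: TRBTLBR

1. t=5/2 → T at (7/2,12); v=(1,-2)
2. t=11/2 → R at (9,1); v=(-1,-2)
3. t=1/2 → B at (17/2,0); v=(-1,2)
4. t=6 → T at (5/2,12); v=(-1,-2)
5. t=5/2 → L at (0,7); v=(1,-2)
6. t=7/2 → B at (7/2,0); v=(1,2)
7. t=11/2 → R at (9,11); v=(-1,2)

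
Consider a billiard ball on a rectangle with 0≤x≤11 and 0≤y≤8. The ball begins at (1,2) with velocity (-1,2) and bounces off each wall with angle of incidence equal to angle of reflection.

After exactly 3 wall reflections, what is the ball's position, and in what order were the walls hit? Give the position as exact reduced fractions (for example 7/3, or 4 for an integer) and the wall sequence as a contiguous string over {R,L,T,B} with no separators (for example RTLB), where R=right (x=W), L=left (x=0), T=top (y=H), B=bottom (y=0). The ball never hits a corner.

1. t=1 → L at (0,4); v=(1,2)
2. t=2 → T at (2,8); v=(1,-2)
3. t=4 → B at (6,0); v=(1,2)

Final position: (6,0)
Wall sequence: LTB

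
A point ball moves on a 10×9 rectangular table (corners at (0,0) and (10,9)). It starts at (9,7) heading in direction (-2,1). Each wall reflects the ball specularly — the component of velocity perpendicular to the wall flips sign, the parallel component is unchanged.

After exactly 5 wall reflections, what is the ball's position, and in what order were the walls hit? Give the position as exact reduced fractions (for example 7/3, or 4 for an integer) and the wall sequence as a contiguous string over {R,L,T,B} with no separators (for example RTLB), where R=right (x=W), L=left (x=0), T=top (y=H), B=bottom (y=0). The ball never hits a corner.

1. t=2 → T at (5,9); v=(-2,-1)
2. t=5/2 → L at (0,13/2); v=(2,-1)
3. t=5 → R at (10,3/2); v=(-2,-1)
4. t=3/2 → B at (7,0); v=(-2,1)
5. t=7/2 → L at (0,7/2); v=(2,1)

Final position: (0,7/2)
Wall sequence: TLRBL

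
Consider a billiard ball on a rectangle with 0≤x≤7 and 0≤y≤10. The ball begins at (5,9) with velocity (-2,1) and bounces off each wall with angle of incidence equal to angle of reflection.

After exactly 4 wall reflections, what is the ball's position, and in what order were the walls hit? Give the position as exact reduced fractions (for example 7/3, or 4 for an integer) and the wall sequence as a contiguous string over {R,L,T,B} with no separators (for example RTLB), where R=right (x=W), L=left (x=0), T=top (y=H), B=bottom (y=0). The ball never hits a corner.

1. t=1 → T at (3,10); v=(-2,-1)
2. t=3/2 → L at (0,17/2); v=(2,-1)
3. t=7/2 → R at (7,5); v=(-2,-1)
4. t=7/2 → L at (0,3/2); v=(2,-1)

Final position: (0,3/2)
Wall sequence: TLRL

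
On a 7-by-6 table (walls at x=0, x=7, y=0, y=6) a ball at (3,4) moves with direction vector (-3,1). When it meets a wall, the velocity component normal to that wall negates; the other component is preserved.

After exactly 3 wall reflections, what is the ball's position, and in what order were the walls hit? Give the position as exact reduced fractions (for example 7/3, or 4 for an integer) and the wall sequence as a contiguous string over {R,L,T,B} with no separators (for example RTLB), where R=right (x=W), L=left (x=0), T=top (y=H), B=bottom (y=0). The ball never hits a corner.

Final position: (7,14/3)
Wall sequence: LTR

1. t=1 → L at (0,5); v=(3,1)
2. t=1 → T at (3,6); v=(3,-1)
3. t=4/3 → R at (7,14/3); v=(-3,-1)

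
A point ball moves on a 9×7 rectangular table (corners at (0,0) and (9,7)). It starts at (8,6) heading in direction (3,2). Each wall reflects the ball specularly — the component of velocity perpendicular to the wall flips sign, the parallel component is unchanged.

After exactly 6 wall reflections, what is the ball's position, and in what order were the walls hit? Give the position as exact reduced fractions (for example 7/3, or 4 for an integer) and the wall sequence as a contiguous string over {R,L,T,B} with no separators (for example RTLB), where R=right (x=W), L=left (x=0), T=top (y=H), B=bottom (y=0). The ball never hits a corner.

1. t=1/3 → R at (9,20/3); v=(-3,2)
2. t=1/6 → T at (17/2,7); v=(-3,-2)
3. t=17/6 → L at (0,4/3); v=(3,-2)
4. t=2/3 → B at (2,0); v=(3,2)
5. t=7/3 → R at (9,14/3); v=(-3,2)
6. t=7/6 → T at (11/2,7); v=(-3,-2)

Final position: (11/2,7)
Wall sequence: RTLBRT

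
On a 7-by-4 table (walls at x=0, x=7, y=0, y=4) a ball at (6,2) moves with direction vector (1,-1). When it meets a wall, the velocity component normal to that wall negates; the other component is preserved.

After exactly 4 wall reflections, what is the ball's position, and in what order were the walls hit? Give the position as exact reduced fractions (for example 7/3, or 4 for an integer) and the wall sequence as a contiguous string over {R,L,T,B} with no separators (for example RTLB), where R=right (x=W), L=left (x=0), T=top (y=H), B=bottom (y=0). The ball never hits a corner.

Final position: (0,2)
Wall sequence: RBTL

1. t=1 → R at (7,1); v=(-1,-1)
2. t=1 → B at (6,0); v=(-1,1)
3. t=4 → T at (2,4); v=(-1,-1)
4. t=2 → L at (0,2); v=(1,-1)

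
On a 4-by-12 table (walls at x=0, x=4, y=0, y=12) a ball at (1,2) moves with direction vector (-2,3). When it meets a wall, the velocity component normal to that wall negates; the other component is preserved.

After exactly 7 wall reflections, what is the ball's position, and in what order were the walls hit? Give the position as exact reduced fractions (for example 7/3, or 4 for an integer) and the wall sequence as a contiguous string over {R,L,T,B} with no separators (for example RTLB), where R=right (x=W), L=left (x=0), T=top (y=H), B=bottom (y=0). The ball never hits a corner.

1. t=1/2 → L at (0,7/2); v=(2,3)
2. t=2 → R at (4,19/2); v=(-2,3)
3. t=5/6 → T at (7/3,12); v=(-2,-3)
4. t=7/6 → L at (0,17/2); v=(2,-3)
5. t=2 → R at (4,5/2); v=(-2,-3)
6. t=5/6 → B at (7/3,0); v=(-2,3)
7. t=7/6 → L at (0,7/2); v=(2,3)

Final position: (0,7/2)
Wall sequence: LRTLRBL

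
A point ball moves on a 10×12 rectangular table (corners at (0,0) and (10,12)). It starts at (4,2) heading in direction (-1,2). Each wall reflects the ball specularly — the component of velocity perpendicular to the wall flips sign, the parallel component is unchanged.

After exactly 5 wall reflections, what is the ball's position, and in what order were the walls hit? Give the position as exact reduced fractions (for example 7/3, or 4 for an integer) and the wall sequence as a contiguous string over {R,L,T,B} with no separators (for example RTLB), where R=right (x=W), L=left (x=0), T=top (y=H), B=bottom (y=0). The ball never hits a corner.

Final position: (7,12)
Wall sequence: LTBRT

1. t=4 → L at (0,10); v=(1,2)
2. t=1 → T at (1,12); v=(1,-2)
3. t=6 → B at (7,0); v=(1,2)
4. t=3 → R at (10,6); v=(-1,2)
5. t=3 → T at (7,12); v=(-1,-2)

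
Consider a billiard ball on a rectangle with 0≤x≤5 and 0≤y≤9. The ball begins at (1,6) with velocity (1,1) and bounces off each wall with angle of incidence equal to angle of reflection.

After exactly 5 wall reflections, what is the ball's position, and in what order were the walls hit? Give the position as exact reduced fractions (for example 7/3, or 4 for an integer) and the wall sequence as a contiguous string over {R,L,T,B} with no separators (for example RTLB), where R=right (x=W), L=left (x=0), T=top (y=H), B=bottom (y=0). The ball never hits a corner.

1. t=3 → T at (4,9); v=(1,-1)
2. t=1 → R at (5,8); v=(-1,-1)
3. t=5 → L at (0,3); v=(1,-1)
4. t=3 → B at (3,0); v=(1,1)
5. t=2 → R at (5,2); v=(-1,1)

Final position: (5,2)
Wall sequence: TRLBR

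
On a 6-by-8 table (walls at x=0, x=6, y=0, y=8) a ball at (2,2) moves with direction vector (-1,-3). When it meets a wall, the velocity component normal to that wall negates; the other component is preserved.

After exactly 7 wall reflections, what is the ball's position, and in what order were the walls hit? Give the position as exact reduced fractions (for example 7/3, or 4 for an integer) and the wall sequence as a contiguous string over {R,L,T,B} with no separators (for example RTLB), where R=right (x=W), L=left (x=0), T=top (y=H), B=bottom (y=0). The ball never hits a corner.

1. t=2/3 → B at (4/3,0); v=(-1,3)
2. t=4/3 → L at (0,4); v=(1,3)
3. t=4/3 → T at (4/3,8); v=(1,-3)
4. t=8/3 → B at (4,0); v=(1,3)
5. t=2 → R at (6,6); v=(-1,3)
6. t=2/3 → T at (16/3,8); v=(-1,-3)
7. t=8/3 → B at (8/3,0); v=(-1,3)

Final position: (8/3,0)
Wall sequence: BLTBRTB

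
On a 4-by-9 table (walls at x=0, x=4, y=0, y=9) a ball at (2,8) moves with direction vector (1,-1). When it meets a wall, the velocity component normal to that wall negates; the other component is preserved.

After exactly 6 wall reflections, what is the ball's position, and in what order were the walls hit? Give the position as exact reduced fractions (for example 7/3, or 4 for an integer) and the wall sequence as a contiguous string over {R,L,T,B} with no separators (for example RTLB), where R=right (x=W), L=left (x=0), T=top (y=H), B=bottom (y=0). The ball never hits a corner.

1. t=2 → R at (4,6); v=(-1,-1)
2. t=4 → L at (0,2); v=(1,-1)
3. t=2 → B at (2,0); v=(1,1)
4. t=2 → R at (4,2); v=(-1,1)
5. t=4 → L at (0,6); v=(1,1)
6. t=3 → T at (3,9); v=(1,-1)

Final position: (3,9)
Wall sequence: RLBRLT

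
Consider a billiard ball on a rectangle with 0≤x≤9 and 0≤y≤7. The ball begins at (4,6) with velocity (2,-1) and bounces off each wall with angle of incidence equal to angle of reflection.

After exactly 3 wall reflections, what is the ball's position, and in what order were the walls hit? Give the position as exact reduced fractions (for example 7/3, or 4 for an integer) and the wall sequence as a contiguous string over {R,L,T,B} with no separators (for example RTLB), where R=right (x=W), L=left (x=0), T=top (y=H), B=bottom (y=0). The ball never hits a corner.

Final position: (0,1)
Wall sequence: RBL

1. t=5/2 → R at (9,7/2); v=(-2,-1)
2. t=7/2 → B at (2,0); v=(-2,1)
3. t=1 → L at (0,1); v=(2,1)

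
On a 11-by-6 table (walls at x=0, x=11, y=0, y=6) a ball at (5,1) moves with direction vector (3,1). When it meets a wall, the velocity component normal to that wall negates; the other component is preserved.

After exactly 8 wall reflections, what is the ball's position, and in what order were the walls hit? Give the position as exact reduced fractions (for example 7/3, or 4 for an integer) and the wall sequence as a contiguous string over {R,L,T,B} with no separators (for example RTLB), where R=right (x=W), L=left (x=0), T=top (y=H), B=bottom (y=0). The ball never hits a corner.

Final position: (10,6)
Wall sequence: RTLRBLRT

1. t=2 → R at (11,3); v=(-3,1)
2. t=3 → T at (2,6); v=(-3,-1)
3. t=2/3 → L at (0,16/3); v=(3,-1)
4. t=11/3 → R at (11,5/3); v=(-3,-1)
5. t=5/3 → B at (6,0); v=(-3,1)
6. t=2 → L at (0,2); v=(3,1)
7. t=11/3 → R at (11,17/3); v=(-3,1)
8. t=1/3 → T at (10,6); v=(-3,-1)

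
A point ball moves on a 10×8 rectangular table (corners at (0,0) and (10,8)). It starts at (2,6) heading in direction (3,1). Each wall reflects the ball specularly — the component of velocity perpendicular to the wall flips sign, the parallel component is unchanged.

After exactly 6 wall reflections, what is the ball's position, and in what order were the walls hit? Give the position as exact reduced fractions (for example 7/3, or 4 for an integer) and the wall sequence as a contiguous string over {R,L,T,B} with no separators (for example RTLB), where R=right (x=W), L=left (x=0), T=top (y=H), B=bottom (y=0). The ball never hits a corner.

Final position: (0,8/3)
Wall sequence: TRLRBL

1. t=2 → T at (8,8); v=(3,-1)
2. t=2/3 → R at (10,22/3); v=(-3,-1)
3. t=10/3 → L at (0,4); v=(3,-1)
4. t=10/3 → R at (10,2/3); v=(-3,-1)
5. t=2/3 → B at (8,0); v=(-3,1)
6. t=8/3 → L at (0,8/3); v=(3,1)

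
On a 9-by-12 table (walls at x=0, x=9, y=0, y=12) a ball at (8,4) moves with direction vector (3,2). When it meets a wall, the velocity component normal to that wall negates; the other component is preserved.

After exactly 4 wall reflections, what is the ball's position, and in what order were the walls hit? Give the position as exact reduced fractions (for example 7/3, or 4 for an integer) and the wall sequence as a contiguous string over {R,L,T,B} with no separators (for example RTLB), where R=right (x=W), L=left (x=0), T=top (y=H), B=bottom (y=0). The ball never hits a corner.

Final position: (9,22/3)
Wall sequence: RLTR

1. t=1/3 → R at (9,14/3); v=(-3,2)
2. t=3 → L at (0,32/3); v=(3,2)
3. t=2/3 → T at (2,12); v=(3,-2)
4. t=7/3 → R at (9,22/3); v=(-3,-2)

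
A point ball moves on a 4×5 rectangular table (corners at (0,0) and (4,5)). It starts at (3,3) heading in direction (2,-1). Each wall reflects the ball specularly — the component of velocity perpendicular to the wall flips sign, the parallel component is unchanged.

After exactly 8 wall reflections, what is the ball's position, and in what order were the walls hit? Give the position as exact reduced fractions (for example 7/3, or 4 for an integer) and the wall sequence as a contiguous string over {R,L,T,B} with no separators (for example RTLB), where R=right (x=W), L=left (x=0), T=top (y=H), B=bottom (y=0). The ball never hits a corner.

Final position: (0,5/2)
Wall sequence: RLBRLTRL

1. t=1/2 → R at (4,5/2); v=(-2,-1)
2. t=2 → L at (0,1/2); v=(2,-1)
3. t=1/2 → B at (1,0); v=(2,1)
4. t=3/2 → R at (4,3/2); v=(-2,1)
5. t=2 → L at (0,7/2); v=(2,1)
6. t=3/2 → T at (3,5); v=(2,-1)
7. t=1/2 → R at (4,9/2); v=(-2,-1)
8. t=2 → L at (0,5/2); v=(2,-1)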